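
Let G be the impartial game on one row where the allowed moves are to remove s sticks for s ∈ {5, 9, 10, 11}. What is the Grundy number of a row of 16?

0

Build the Grundy sequence with g(k) = mex{g(k−s) : s ∈ {5, 9, 10, 11}, s ≤ k}:
k:     0  1  2  3  4  5  6  7  8  9 10 11 12 13 14 15 16
g(k):  0  0  0  0  0  1  1  1  1  1  2  2  2  2  2  3  0
So g(16) = 0.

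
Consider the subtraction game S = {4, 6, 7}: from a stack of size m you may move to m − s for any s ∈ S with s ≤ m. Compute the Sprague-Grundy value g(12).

Build the Grundy sequence with g(k) = mex{g(k−s) : s ∈ {4, 6, 7}, s ≤ k}:
g(0) = mex{} = 0
g(1) = mex{} = 0
g(2) = mex{} = 0
g(3) = mex{} = 0
g(4) = mex{0} = 1
g(5) = mex{0} = 1
g(6) = mex{0} = 1
g(7) = mex{0} = 1
g(8) = mex{0,1} = 2
g(9) = mex{0,1} = 2
g(10) = mex{0,1} = 2
g(11) = mex{1} = 0
g(12) = mex{1,2} = 0
So g(12) = 0.

0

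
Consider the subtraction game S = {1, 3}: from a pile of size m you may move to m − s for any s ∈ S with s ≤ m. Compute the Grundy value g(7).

1

Grundy values for subtraction set {1, 3}:
g(0) = mex{} = 0
g(1) = mex{0} = 1
g(2) = mex{1} = 0
g(3) = mex{0} = 1
g(4) = mex{1} = 0
g(5) = mex{0} = 1
g(6) = mex{1} = 0
g(7) = mex{0} = 1
So g(7) = 1.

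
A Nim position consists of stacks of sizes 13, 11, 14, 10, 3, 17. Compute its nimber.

Write each in binary and XOR column by column:
  01101  (13)
  01011  (11)
  01110  (14)
  01010  (10)
  00011  (3)
  10001  (17)
  -----
  10000  (16)

16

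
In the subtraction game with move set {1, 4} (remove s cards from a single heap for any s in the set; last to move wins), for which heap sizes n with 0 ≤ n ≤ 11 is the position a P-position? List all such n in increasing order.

0, 2, 5, 7, 10

Grundy values for subtraction set {1, 4}:
k:     0  1  2  3  4  5  6  7  8  9 10 11
g(k):  0  1  0  1  2  0  1  0  1  2  0  1
The P-positions (g = 0) in 0..11 are 0, 2, 5, 7, 10.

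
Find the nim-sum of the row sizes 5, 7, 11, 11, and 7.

5

Compute the nim-sum pairwise:
5 ^ 7 = 2
2 ^ 11 = 9
9 ^ 11 = 2
2 ^ 7 = 5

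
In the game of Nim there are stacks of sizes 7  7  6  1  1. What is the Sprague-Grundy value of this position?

6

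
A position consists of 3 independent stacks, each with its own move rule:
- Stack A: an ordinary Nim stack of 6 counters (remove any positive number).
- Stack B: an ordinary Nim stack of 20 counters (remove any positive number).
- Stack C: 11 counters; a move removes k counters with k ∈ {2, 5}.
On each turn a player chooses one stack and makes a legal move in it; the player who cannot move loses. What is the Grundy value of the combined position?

Stack A is a plain Nim stack of size 6, so its Grundy value is 6.
Stack B is a plain Nim stack of size 20, so its Grundy value is 20.
Grundy values for stack C (subtraction set {2, 5}):
g(0) = mex{} = 0
g(1) = mex{} = 0
g(2) = mex{0} = 1
g(3) = mex{0} = 1
g(4) = mex{1} = 0
g(5) = mex{0,1} = 2
g(6) = mex{0} = 1
g(7) = mex{1,2} = 0
g(8) = mex{1} = 0
g(9) = mex{0} = 1
g(10) = mex{0,2} = 1
g(11) = mex{1} = 0
So g(11) = 0.
By the Sprague-Grundy theorem, the Grundy value of a sum of independent games is the XOR of the component values.
Combined value = 6 ⊕ 20 ⊕ 0 = 18.

18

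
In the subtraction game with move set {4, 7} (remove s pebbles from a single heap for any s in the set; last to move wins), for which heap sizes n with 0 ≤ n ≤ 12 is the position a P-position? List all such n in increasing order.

Grundy values for subtraction set {4, 7}:
g(0) = mex{} = 0
g(1) = mex{} = 0
g(2) = mex{} = 0
g(3) = mex{} = 0
g(4) = mex{0} = 1
g(5) = mex{0} = 1
g(6) = mex{0} = 1
g(7) = mex{0} = 1
g(8) = mex{0,1} = 2
g(9) = mex{0,1} = 2
g(10) = mex{0,1} = 2
g(11) = mex{1} = 0
g(12) = mex{1,2} = 0
The P-positions (g = 0) in 0..12 are 0, 1, 2, 3, 11, 12.

0, 1, 2, 3, 11, 12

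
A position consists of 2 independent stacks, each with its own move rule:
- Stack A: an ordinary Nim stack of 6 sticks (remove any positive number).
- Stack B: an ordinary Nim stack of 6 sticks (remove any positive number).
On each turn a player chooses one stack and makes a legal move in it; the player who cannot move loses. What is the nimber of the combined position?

Stack A is a plain Nim stack of size 6, so its Grundy value is 6.
Stack B is a plain Nim stack of size 6, so its Grundy value is 6.
By the Sprague-Grundy theorem, the Grundy value of a sum of independent games is the XOR of the component values.
Combined value = 6 ⊕ 6 = 0.

0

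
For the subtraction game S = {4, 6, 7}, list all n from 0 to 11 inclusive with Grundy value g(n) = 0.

0, 1, 2, 3, 11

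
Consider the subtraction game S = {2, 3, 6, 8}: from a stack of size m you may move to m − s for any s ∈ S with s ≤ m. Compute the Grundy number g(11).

Compute g(0), g(1), … for moves {2, 3, 6, 8}:
g(0) = mex{} = 0
g(1) = mex{} = 0
g(2) = mex{0} = 1
g(3) = mex{0} = 1
g(4) = mex{0,1} = 2
g(5) = mex{1} = 0
g(6) = mex{0,1,2} = 3
g(7) = mex{0,2} = 1
g(8) = mex{0,1,3} = 2
g(9) = mex{0,1,3} = 2
g(10) = mex{1,2} = 0
g(11) = mex{0,1,2} = 3
So g(11) = 3.

3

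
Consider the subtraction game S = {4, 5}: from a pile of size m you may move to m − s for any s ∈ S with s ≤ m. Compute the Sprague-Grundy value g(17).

2

Compute g(0), g(1), … for moves {4, 5}:
k:     0  1  2  3  4  5  6  7  8  9 10 11 12 13 14 15 16 17
g(k):  0  0  0  0  1  1  1  1  2  0  0  0  0  1  1  1  1  2
So g(17) = 2.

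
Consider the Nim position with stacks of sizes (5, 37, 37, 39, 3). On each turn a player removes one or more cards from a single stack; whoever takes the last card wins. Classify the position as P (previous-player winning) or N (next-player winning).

Write each in binary and XOR column by column:
  000101  (5)
  100101  (37)
  100101  (37)
  100111  (39)
  000011  (3)
  ------
  100001  (33)
The nim-sum is 33 ≠ 0, so this is an N-position: the player to move can win.

N-position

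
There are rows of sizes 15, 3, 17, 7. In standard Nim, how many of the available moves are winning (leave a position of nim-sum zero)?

Nim-sum: 15 ⊕ 3 ⊕ 17 ⊕ 7 = 26.
The overall nim-sum is X = 26. A row of size p has a winning move iff p XOR X < p (reduce it to p XOR X).
  15: 15 XOR 26 = 21 ≥ 15 — no move.
  3: 3 XOR 26 = 25 ≥ 3 — no move.
  17: 17 XOR 26 = 11 < 17 — winning move (to 11).
  7: 7 XOR 26 = 29 ≥ 7 — no move.
That gives 1 winning move.

1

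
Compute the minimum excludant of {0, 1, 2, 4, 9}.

3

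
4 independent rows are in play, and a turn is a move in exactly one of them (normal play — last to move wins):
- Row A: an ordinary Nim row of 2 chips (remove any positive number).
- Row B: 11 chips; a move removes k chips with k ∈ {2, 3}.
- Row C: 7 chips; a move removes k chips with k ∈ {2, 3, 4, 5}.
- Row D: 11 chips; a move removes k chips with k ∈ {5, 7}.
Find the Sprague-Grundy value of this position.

0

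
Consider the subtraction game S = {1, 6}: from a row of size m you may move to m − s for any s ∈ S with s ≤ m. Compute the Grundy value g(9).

0

Compute g(0), g(1), … for moves {1, 6}:
g(0) = mex{} = 0
g(1) = mex{0} = 1
g(2) = mex{1} = 0
g(3) = mex{0} = 1
g(4) = mex{1} = 0
g(5) = mex{0} = 1
g(6) = mex{0,1} = 2
g(7) = mex{1,2} = 0
g(8) = mex{0} = 1
g(9) = mex{1} = 0
So g(9) = 0.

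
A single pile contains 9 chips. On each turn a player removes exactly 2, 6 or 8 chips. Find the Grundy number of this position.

2

Build the Grundy sequence with g(k) = mex{g(k−s) : s ∈ {2, 6, 8}, s ≤ k}:
g(0) = mex{} = 0
g(1) = mex{} = 0
g(2) = mex{0} = 1
g(3) = mex{0} = 1
g(4) = mex{1} = 0
g(5) = mex{1} = 0
g(6) = mex{0} = 1
g(7) = mex{0} = 1
g(8) = mex{0,1} = 2
g(9) = mex{0,1} = 2
So g(9) = 2.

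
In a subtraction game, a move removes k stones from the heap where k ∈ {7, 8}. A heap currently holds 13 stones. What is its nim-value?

1

Compute g(0), g(1), … for moves {7, 8}:
g(0) = mex{} = 0
g(1) = mex{} = 0
g(2) = mex{} = 0
g(3) = mex{} = 0
g(4) = mex{} = 0
g(5) = mex{} = 0
g(6) = mex{} = 0
g(7) = mex{0} = 1
g(8) = mex{0} = 1
g(9) = mex{0} = 1
g(10) = mex{0} = 1
g(11) = mex{0} = 1
g(12) = mex{0} = 1
g(13) = mex{0} = 1
So g(13) = 1.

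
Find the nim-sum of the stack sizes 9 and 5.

12

Nim-sum: 9 ⊕ 5 = 12.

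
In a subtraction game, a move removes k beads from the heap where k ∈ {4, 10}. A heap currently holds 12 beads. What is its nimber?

Grundy values for subtraction set {4, 10}:
k:     0  1  2  3  4  5  6  7  8  9 10 11 12
g(k):  0  0  0  0  1  1  1  1  0  0  2  2  1
So g(12) = 1.

1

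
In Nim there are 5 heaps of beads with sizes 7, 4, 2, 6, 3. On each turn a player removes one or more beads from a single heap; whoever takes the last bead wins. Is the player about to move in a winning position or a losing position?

Compute the nim-sum pairwise:
7 ^ 4 = 3
3 ^ 2 = 1
1 ^ 6 = 7
7 ^ 3 = 4
The nim-sum is 4 ≠ 0, so this is an N-position: the player to move can win.

Winning position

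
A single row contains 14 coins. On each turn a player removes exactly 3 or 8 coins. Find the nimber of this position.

1

Grundy values for subtraction set {3, 8}:
g(0) = mex{} = 0
g(1) = mex{} = 0
g(2) = mex{} = 0
g(3) = mex{0} = 1
g(4) = mex{0} = 1
g(5) = mex{0} = 1
g(6) = mex{1} = 0
g(7) = mex{1} = 0
g(8) = mex{0,1} = 2
g(9) = mex{0} = 1
g(10) = mex{0} = 1
g(11) = mex{1,2} = 0
g(12) = mex{1} = 0
g(13) = mex{1} = 0
g(14) = mex{0} = 1
So g(14) = 1.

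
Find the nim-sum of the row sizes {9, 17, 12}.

Nim-sum: 9 ⊕ 17 ⊕ 12 = 20.

20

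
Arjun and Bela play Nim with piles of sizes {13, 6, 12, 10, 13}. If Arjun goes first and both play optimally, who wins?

Bela wins

Bitwise XOR of the heap sizes:
  1101  (13)
  0110  (6)
  1100  (12)
  1010  (10)
  1101  (13)
  ----
  0000  (0)
The nim-sum is 0, so this is a P-position: the player to move is in a losing position under optimal play; Arjun is about to move from it and so loses — Bela wins.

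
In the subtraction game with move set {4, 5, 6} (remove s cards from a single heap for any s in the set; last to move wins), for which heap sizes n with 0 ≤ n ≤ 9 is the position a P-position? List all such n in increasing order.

Build the Grundy sequence with g(k) = mex{g(k−s) : s ∈ {4, 5, 6}, s ≤ k}:
k:     0  1  2  3  4  5  6  7  8  9
g(k):  0  0  0  0  1  1  1  1  2  2
The P-positions (g = 0) in 0..9 are 0, 1, 2, 3.

0, 1, 2, 3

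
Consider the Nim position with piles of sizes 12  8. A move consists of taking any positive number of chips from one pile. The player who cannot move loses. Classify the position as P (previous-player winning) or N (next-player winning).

Nim-sum: 12 ⊕ 8 = 4.
The nim-sum is 4 ≠ 0, so this is an N-position: the player to move can win.

N-position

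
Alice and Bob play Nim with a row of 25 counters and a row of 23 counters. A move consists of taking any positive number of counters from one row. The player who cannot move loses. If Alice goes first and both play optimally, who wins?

Alice wins

Compute the nim-sum pairwise:
25 XOR 23 = 14
The nim-sum is 14 ≠ 0, so this is an N-position: the player to move can win; Alice has a winning move.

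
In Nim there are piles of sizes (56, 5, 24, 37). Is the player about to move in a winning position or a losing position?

Compute the nim-sum pairwise:
56 ^ 5 = 61
61 ^ 24 = 37
37 ^ 37 = 0
The nim-sum is 0, so this is a P-position: the player to move is in a losing position under optimal play.

Losing position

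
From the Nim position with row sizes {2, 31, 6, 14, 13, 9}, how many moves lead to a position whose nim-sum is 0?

Nim-sum: 2 ^ 31 ^ 6 ^ 14 ^ 13 ^ 9 = 17.
The overall nim-sum is X = 17. A row of size p has a winning move iff p XOR X < p (reduce it to p XOR X).
  2: 2 XOR 17 = 19 ≥ 2 — no move.
  31: 31 XOR 17 = 14 < 31 — winning move (to 14).
  6: 6 XOR 17 = 23 ≥ 6 — no move.
  14: 14 XOR 17 = 31 ≥ 14 — no move.
  13: 13 XOR 17 = 28 ≥ 13 — no move.
  9: 9 XOR 17 = 24 ≥ 9 — no move.
That gives 1 winning move.

1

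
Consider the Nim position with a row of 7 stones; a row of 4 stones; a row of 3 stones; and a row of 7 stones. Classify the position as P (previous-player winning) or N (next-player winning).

N-position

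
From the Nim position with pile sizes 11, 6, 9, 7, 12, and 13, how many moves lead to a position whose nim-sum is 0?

Write each in binary and XOR column by column:
  1011  (11)
  0110  (6)
  1001  (9)
  0111  (7)
  1100  (12)
  1101  (13)
  ----
  0010  (2)
The overall nim-sum is X = 2. A pile of size p has a winning move iff p XOR X < p (reduce it to p XOR X).
  11: 11 XOR 2 = 9 < 11 — winning move (to 9).
  6: 6 XOR 2 = 4 < 6 — winning move (to 4).
  9: 9 XOR 2 = 11 ≥ 9 — no move.
  7: 7 XOR 2 = 5 < 7 — winning move (to 5).
  12: 12 XOR 2 = 14 ≥ 12 — no move.
  13: 13 XOR 2 = 15 ≥ 13 — no move.
That gives 3 winning moves.

3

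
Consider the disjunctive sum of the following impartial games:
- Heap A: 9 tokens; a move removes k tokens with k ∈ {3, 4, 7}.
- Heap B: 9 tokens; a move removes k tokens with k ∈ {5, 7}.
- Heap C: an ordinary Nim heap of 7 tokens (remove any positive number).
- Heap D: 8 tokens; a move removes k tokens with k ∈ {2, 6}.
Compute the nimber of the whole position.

5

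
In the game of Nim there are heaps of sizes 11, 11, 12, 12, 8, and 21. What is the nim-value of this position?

29

In binary:
  01011  (11)
  01011  (11)
  01100  (12)
  01100  (12)
  01000  (8)
  10101  (21)
  -----
  11101  (29)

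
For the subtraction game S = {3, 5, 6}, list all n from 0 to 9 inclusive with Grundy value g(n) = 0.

0, 1, 2, 9

Grundy values for subtraction set {3, 5, 6}:
k:     0  1  2  3  4  5  6  7  8  9
g(k):  0  0  0  1  1  1  2  2  2  0
The P-positions (g = 0) in 0..9 are 0, 1, 2, 9.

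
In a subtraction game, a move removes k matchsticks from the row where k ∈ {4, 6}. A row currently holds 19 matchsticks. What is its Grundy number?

Compute g(0), g(1), … for moves {4, 6}:
k:     0  1  2  3  4  5  6  7  8  9 10 11 12 13 14 15 16 17 18 19
g(k):  0  0  0  0  1  1  1  1  2  2  0  0  0  0  1  1  1  1  2  2
So g(19) = 2.

2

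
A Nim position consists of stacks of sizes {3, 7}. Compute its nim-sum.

4

Compute the nim-sum pairwise:
3 ^ 7 = 4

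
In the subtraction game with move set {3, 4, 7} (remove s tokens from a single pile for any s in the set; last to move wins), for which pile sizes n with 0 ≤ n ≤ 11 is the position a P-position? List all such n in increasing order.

Build the Grundy sequence with g(k) = mex{g(k−s) : s ∈ {3, 4, 7}, s ≤ k}:
g(0) = mex{} = 0
g(1) = mex{} = 0
g(2) = mex{} = 0
g(3) = mex{0} = 1
g(4) = mex{0} = 1
g(5) = mex{0} = 1
g(6) = mex{0,1} = 2
g(7) = mex{0,1} = 2
g(8) = mex{0,1} = 2
g(9) = mex{0,1,2} = 3
g(10) = mex{1,2} = 0
g(11) = mex{1,2} = 0
The P-positions (g = 0) in 0..11 are 0, 1, 2, 10, 11.

0, 1, 2, 10, 11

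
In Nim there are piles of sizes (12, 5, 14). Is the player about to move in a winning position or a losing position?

Nim-sum: 12 ⊕ 5 ⊕ 14 = 7.
The nim-sum is 7 ≠ 0, so this is an N-position: the player to move can win.

Winning position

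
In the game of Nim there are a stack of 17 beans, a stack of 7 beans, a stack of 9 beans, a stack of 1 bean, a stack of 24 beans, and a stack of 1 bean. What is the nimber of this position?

Nim-sum: 17 ⊕ 7 ⊕ 9 ⊕ 1 ⊕ 24 ⊕ 1 = 7.

7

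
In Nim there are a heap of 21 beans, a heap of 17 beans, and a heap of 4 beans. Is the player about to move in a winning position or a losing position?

In binary:
  10101  (21)
  10001  (17)
  00100  (4)
  -----
  00000  (0)
The nim-sum is 0, so this is a P-position: the player to move is in a losing position under optimal play.

Losing position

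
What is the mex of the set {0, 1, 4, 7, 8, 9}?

2

The values 0, 1 are all present; 2 is the first non-negative integer missing from the set.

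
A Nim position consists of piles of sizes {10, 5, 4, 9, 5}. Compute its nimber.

Nim-sum: 10 XOR 5 XOR 4 XOR 9 XOR 5 = 7.

7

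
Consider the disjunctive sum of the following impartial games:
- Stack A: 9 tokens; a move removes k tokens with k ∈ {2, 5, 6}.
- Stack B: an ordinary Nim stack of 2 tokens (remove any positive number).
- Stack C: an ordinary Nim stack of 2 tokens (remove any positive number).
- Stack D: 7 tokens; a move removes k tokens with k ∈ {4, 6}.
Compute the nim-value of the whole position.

3

Grundy values for stack A (subtraction set {2, 5, 6}):
k:     0  1  2  3  4  5  6  7  8  9
g(k):  0  0  1  1  0  2  1  3  0  2
So g(9) = 2.
Stack B is a plain Nim stack of size 2, so its Grundy value is 2.
Stack C is a plain Nim stack of size 2, so its Grundy value is 2.
Build the Grundy sequence for stack D with g(k) = mex{g(k−s) : s ∈ {4, 6}, s ≤ k}:
k:     0  1  2  3  4  5  6  7
g(k):  0  0  0  0  1  1  1  1
So g(7) = 1.
The value of a disjunctive sum is the nim-sum of the parts.
Combined value = 2 XOR 2 XOR 2 XOR 1 = 3.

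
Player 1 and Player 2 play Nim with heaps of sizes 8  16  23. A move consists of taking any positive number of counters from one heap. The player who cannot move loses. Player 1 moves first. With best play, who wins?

Player 1 wins

In binary:
  01000  (8)
  10000  (16)
  10111  (23)
  -----
  01111  (15)
The nim-sum is 15 ≠ 0, so this is an N-position: the player to move can win; Player 1 has a winning move.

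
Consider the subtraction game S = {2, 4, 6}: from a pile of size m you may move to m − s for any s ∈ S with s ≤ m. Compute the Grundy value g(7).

3

Build the Grundy sequence with g(k) = mex{g(k−s) : s ∈ {2, 4, 6}, s ≤ k}:
k:     0  1  2  3  4  5  6  7
g(k):  0  0  1  1  2  2  3  3
So g(7) = 3.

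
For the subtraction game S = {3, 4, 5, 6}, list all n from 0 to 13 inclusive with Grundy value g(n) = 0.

0, 1, 2, 9, 10, 11

Compute g(0), g(1), … for moves {3, 4, 5, 6}:
g(0) = mex{} = 0
g(1) = mex{} = 0
g(2) = mex{} = 0
g(3) = mex{0} = 1
g(4) = mex{0} = 1
g(5) = mex{0} = 1
g(6) = mex{0,1} = 2
g(7) = mex{0,1} = 2
g(8) = mex{0,1} = 2
g(9) = mex{1,2} = 0
g(10) = mex{1,2} = 0
g(11) = mex{1,2} = 0
g(12) = mex{0,2} = 1
g(13) = mex{0,2} = 1
The P-positions (g = 0) in 0..13 are 0, 1, 2, 9, 10, 11.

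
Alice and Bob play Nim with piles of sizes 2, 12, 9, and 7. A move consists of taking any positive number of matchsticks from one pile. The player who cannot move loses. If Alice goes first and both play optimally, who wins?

Bob wins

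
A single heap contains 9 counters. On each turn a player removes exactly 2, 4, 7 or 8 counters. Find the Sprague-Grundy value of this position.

4

Grundy values for subtraction set {2, 4, 7, 8}:
k:     0  1  2  3  4  5  6  7  8  9
g(k):  0  0  1  1  2  2  0  3  1  4
So g(9) = 4.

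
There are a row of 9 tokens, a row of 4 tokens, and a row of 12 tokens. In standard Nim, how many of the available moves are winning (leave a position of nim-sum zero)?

1

Compute the nim-sum pairwise:
9 ⊕ 4 = 13
13 ⊕ 12 = 1
The overall nim-sum is X = 1. A row of size p has a winning move iff p XOR X < p (reduce it to p XOR X).
  9: 9 XOR 1 = 8 < 9 — winning move (to 8).
  4: 4 XOR 1 = 5 ≥ 4 — no move.
  12: 12 XOR 1 = 13 ≥ 12 — no move.
That gives 1 winning move.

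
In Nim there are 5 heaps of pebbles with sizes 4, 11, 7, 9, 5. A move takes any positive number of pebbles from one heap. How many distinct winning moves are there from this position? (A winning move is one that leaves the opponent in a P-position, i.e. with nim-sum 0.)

Compute the nim-sum pairwise:
4 ⊕ 11 = 15
15 ⊕ 7 = 8
8 ⊕ 9 = 1
1 ⊕ 5 = 4
The overall nim-sum is X = 4. A heap of size p has a winning move iff p XOR X < p (reduce it to p XOR X).
  4: 4 XOR 4 = 0 < 4 — winning move (to 0).
  11: 11 XOR 4 = 15 ≥ 11 — no move.
  7: 7 XOR 4 = 3 < 7 — winning move (to 3).
  9: 9 XOR 4 = 13 ≥ 9 — no move.
  5: 5 XOR 4 = 1 < 5 — winning move (to 1).
That gives 3 winning moves.

3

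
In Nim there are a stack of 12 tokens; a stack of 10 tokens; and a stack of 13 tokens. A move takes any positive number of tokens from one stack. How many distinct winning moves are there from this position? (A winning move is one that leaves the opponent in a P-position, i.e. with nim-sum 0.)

3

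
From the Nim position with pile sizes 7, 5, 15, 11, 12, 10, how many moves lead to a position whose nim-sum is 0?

0

Write each in binary and XOR column by column:
  0111  (7)
  0101  (5)
  1111  (15)
  1011  (11)
  1100  (12)
  1010  (10)
  ----
  0000  (0)
The nim-sum is already 0, so every move leaves a nonzero nim-sum — there are no winning moves.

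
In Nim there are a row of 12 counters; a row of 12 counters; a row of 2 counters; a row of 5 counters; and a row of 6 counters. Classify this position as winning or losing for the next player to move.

Compute the nim-sum pairwise:
12 ⊕ 12 = 0
0 ⊕ 2 = 2
2 ⊕ 5 = 7
7 ⊕ 6 = 1
The nim-sum is 1 ≠ 0, so this is an N-position: the player to move can win.

Winning position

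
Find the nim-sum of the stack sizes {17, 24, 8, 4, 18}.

23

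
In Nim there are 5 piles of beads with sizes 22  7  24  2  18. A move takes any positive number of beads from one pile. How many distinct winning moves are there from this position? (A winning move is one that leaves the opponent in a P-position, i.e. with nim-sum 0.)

3

Write each in binary and XOR column by column:
  10110  (22)
  00111  (7)
  11000  (24)
  00010  (2)
  10010  (18)
  -----
  11001  (25)
The overall nim-sum is X = 25. A pile of size p has a winning move iff p XOR X < p (reduce it to p XOR X).
  22: 22 XOR 25 = 15 < 22 — winning move (to 15).
  7: 7 XOR 25 = 30 ≥ 7 — no move.
  24: 24 XOR 25 = 1 < 24 — winning move (to 1).
  2: 2 XOR 25 = 27 ≥ 2 — no move.
  18: 18 XOR 25 = 11 < 18 — winning move (to 11).
That gives 3 winning moves.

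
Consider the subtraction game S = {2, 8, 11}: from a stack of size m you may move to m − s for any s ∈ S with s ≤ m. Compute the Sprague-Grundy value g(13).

Grundy values for subtraction set {2, 8, 11}:
g(0) = mex{} = 0
g(1) = mex{} = 0
g(2) = mex{0} = 1
g(3) = mex{0} = 1
g(4) = mex{1} = 0
g(5) = mex{1} = 0
g(6) = mex{0} = 1
g(7) = mex{0} = 1
g(8) = mex{0,1} = 2
g(9) = mex{0,1} = 2
g(10) = mex{1,2} = 0
g(11) = mex{0,1,2} = 3
g(12) = mex{0} = 1
g(13) = mex{0,1,3} = 2
So g(13) = 2.

2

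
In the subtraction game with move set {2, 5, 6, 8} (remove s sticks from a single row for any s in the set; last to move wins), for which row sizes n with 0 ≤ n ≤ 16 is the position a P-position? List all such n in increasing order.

0, 1, 4, 11, 14, 15

Compute g(0), g(1), … for moves {2, 5, 6, 8}:
k:     0  1  2  3  4  5  6  7  8  9 10 11 12 13 14 15 16
g(k):  0  0  1  1  0  2  1  3  2  2  3  0  2  1  0  0  1
The P-positions (g = 0) in 0..16 are 0, 1, 4, 11, 14, 15.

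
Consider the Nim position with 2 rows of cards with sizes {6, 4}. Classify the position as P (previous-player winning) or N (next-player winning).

Compute the nim-sum pairwise:
6 XOR 4 = 2
The nim-sum is 2 ≠ 0, so this is an N-position: the player to move can win.

N-position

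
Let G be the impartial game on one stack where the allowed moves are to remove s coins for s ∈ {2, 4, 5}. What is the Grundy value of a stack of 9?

1

Build the Grundy sequence with g(k) = mex{g(k−s) : s ∈ {2, 4, 5}, s ≤ k}:
g(0) = mex{} = 0
g(1) = mex{} = 0
g(2) = mex{0} = 1
g(3) = mex{0} = 1
g(4) = mex{0,1} = 2
g(5) = mex{0,1} = 2
g(6) = mex{0,1,2} = 3
g(7) = mex{1,2} = 0
g(8) = mex{1,2,3} = 0
g(9) = mex{0,2} = 1
So g(9) = 1.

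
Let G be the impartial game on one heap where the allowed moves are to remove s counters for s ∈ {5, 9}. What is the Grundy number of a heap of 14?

0

Build the Grundy sequence with g(k) = mex{g(k−s) : s ∈ {5, 9}, s ≤ k}:
g(0) = mex{} = 0
g(1) = mex{} = 0
g(2) = mex{} = 0
g(3) = mex{} = 0
g(4) = mex{} = 0
g(5) = mex{0} = 1
g(6) = mex{0} = 1
g(7) = mex{0} = 1
g(8) = mex{0} = 1
g(9) = mex{0} = 1
g(10) = mex{0,1} = 2
g(11) = mex{0,1} = 2
g(12) = mex{0,1} = 2
g(13) = mex{0,1} = 2
g(14) = mex{1} = 0
So g(14) = 0.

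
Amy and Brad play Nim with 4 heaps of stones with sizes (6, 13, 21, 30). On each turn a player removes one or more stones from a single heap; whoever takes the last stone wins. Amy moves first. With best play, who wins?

Brad wins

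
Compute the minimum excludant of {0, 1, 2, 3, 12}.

4

The values 0, 1, 2, 3 are all present; 4 is the first non-negative integer missing from the set.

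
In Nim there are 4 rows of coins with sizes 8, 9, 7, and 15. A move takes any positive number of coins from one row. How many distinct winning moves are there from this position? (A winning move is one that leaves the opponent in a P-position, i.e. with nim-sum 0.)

Write each in binary and XOR column by column:
  1000  (8)
  1001  (9)
  0111  (7)
  1111  (15)
  ----
  1001  (9)
The overall nim-sum is X = 9. A row of size p has a winning move iff p XOR X < p (reduce it to p XOR X).
  8: 8 XOR 9 = 1 < 8 — winning move (to 1).
  9: 9 XOR 9 = 0 < 9 — winning move (to 0).
  7: 7 XOR 9 = 14 ≥ 7 — no move.
  15: 15 XOR 9 = 6 < 15 — winning move (to 6).
That gives 3 winning moves.

3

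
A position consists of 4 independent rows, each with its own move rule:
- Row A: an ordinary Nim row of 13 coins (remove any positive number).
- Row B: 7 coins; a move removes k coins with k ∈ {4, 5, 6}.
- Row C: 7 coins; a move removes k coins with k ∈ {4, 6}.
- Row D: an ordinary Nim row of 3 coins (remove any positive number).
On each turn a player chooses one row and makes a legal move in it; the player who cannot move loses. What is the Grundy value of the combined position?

14

Row A is a plain Nim row of size 13, so its Grundy value is 13.
Grundy values for row B (subtraction set {4, 5, 6}):
k:     0  1  2  3  4  5  6  7
g(k):  0  0  0  0  1  1  1  1
So g(7) = 1.
Build the Grundy sequence for row C with g(k) = mex{g(k−s) : s ∈ {4, 6}, s ≤ k}:
g(0) = mex{} = 0
g(1) = mex{} = 0
g(2) = mex{} = 0
g(3) = mex{} = 0
g(4) = mex{0} = 1
g(5) = mex{0} = 1
g(6) = mex{0} = 1
g(7) = mex{0} = 1
So g(7) = 1.
Row D is a plain Nim row of size 3, so its Grundy value is 3.
The value of a disjunctive sum is the nim-sum of the parts.
Combined value = 13 XOR 1 XOR 1 XOR 3 = 14.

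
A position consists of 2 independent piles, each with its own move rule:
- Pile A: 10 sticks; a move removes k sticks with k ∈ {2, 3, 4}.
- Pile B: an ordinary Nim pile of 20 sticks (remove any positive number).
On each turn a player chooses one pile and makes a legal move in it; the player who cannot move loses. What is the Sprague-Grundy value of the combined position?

22

Build the Grundy sequence for pile A with g(k) = mex{g(k−s) : s ∈ {2, 3, 4}, s ≤ k}:
k:     0  1  2  3  4  5  6  7  8  9 10
g(k):  0  0  1  1  2  2  0  0  1  1  2
So g(10) = 2.
Pile B is a plain Nim pile of size 20, so its Grundy value is 20.
By the Sprague-Grundy theorem, the Grundy value of a sum of independent games is the XOR of the component values.
Combined value = 2 ⊕ 20 = 22.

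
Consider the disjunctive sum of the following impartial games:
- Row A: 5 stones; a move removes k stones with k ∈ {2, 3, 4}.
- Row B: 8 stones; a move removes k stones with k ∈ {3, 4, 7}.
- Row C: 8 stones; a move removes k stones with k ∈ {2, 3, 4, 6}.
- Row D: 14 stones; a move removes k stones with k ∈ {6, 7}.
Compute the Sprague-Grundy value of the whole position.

Grundy values for row A (subtraction set {2, 3, 4}):
k:     0  1  2  3  4  5
g(k):  0  0  1  1  2  2
So g(5) = 2.
Build the Grundy sequence for row B with g(k) = mex{g(k−s) : s ∈ {3, 4, 7}, s ≤ k}:
g(0) = mex{} = 0
g(1) = mex{} = 0
g(2) = mex{} = 0
g(3) = mex{0} = 1
g(4) = mex{0} = 1
g(5) = mex{0} = 1
g(6) = mex{0,1} = 2
g(7) = mex{0,1} = 2
g(8) = mex{0,1} = 2
So g(8) = 2.
Grundy values for row C (subtraction set {2, 3, 4, 6}):
k:     0  1  2  3  4  5  6  7  8
g(k):  0  0  1  1  2  2  3  3  0
So g(8) = 0.
Grundy values for row D (subtraction set {6, 7}):
g(0) = mex{} = 0
g(1) = mex{} = 0
g(2) = mex{} = 0
g(3) = mex{} = 0
g(4) = mex{} = 0
g(5) = mex{} = 0
g(6) = mex{0} = 1
g(7) = mex{0} = 1
g(8) = mex{0} = 1
g(9) = mex{0} = 1
g(10) = mex{0} = 1
g(11) = mex{0} = 1
g(12) = mex{0,1} = 2
g(13) = mex{1} = 0
g(14) = mex{1} = 0
So g(14) = 0.
By the Sprague-Grundy theorem, the Grundy value of a sum of independent games is the XOR of the component values.
Combined value = 2 XOR 2 XOR 0 XOR 0 = 0.

0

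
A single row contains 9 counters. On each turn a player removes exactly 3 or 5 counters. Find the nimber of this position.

0

Build the Grundy sequence with g(k) = mex{g(k−s) : s ∈ {3, 5}, s ≤ k}:
k:     0  1  2  3  4  5  6  7  8  9
g(k):  0  0  0  1  1  1  2  2  0  0
So g(9) = 0.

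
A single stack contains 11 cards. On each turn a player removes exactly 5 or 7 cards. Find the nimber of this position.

2

Grundy values for subtraction set {5, 7}:
k:     0  1  2  3  4  5  6  7  8  9 10 11
g(k):  0  0  0  0  0  1  1  1  1  1  2  2
So g(11) = 2.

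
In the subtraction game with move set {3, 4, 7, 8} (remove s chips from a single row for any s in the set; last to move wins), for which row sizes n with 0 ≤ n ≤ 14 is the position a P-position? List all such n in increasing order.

Compute g(0), g(1), … for moves {3, 4, 7, 8}:
g(0) = mex{} = 0
g(1) = mex{} = 0
g(2) = mex{} = 0
g(3) = mex{0} = 1
g(4) = mex{0} = 1
g(5) = mex{0} = 1
g(6) = mex{0,1} = 2
g(7) = mex{0,1} = 2
g(8) = mex{0,1} = 2
g(9) = mex{0,1,2} = 3
g(10) = mex{0,1,2} = 3
g(11) = mex{1,2} = 0
g(12) = mex{1,2,3} = 0
g(13) = mex{1,2,3} = 0
g(14) = mex{0,2,3} = 1
The P-positions (g = 0) in 0..14 are 0, 1, 2, 11, 12, 13.

0, 1, 2, 11, 12, 13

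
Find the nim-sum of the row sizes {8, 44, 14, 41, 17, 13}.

Compute the nim-sum pairwise:
8 ^ 44 = 36
36 ^ 14 = 42
42 ^ 41 = 3
3 ^ 17 = 18
18 ^ 13 = 31

31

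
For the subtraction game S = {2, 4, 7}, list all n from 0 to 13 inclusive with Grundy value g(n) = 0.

Build the Grundy sequence with g(k) = mex{g(k−s) : s ∈ {2, 4, 7}, s ≤ k}:
k:     0  1  2  3  4  5  6  7  8  9 10 11 12 13
g(k):  0  0  1  1  2  2  0  3  1  0  2  1  0  2
The P-positions (g = 0) in 0..13 are 0, 1, 6, 9, 12.

0, 1, 6, 9, 12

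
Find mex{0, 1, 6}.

2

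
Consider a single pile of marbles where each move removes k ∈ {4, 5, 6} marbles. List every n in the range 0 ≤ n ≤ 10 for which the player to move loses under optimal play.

Compute g(0), g(1), … for moves {4, 5, 6}:
g(0) = mex{} = 0
g(1) = mex{} = 0
g(2) = mex{} = 0
g(3) = mex{} = 0
g(4) = mex{0} = 1
g(5) = mex{0} = 1
g(6) = mex{0} = 1
g(7) = mex{0} = 1
g(8) = mex{0,1} = 2
g(9) = mex{0,1} = 2
g(10) = mex{1} = 0
The P-positions (g = 0) in 0..10 are 0, 1, 2, 3, 10.

0, 1, 2, 3, 10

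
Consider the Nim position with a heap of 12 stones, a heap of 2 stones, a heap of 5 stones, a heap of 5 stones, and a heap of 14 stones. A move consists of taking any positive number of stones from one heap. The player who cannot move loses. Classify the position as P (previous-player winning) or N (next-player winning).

P-position

Nim-sum: 12 ^ 2 ^ 5 ^ 5 ^ 14 = 0.
The nim-sum is 0, so this is a P-position: the player to move is in a losing position under optimal play.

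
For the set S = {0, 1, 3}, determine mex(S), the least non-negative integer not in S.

The values 0, 1 are all present; 2 is the first non-negative integer missing from the set.

2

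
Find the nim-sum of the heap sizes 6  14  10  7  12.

9

Compute the nim-sum pairwise:
6 ^ 14 = 8
8 ^ 10 = 2
2 ^ 7 = 5
5 ^ 12 = 9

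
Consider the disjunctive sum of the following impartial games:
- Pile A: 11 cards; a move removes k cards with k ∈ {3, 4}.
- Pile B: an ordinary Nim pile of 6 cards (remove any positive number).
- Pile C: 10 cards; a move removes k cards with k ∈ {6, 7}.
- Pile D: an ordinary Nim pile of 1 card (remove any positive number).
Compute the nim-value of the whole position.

For pile A, compute g(0), g(1), … with moves {3, 4}:
k:     0  1  2  3  4  5  6  7  8  9 10 11
g(k):  0  0  0  1  1  1  2  0  0  0  1  1
So g(11) = 1.
Pile B is a plain Nim pile of size 6, so its Grundy value is 6.
Build the Grundy sequence for pile C with g(k) = mex{g(k−s) : s ∈ {6, 7}, s ≤ k}:
g(0) = mex{} = 0
g(1) = mex{} = 0
g(2) = mex{} = 0
g(3) = mex{} = 0
g(4) = mex{} = 0
g(5) = mex{} = 0
g(6) = mex{0} = 1
g(7) = mex{0} = 1
g(8) = mex{0} = 1
g(9) = mex{0} = 1
g(10) = mex{0} = 1
So g(10) = 1.
Pile D is a plain Nim pile of size 1, so its Grundy value is 1.
The value of a disjunctive sum is the nim-sum of the parts.
Combined value = 1 ⊕ 6 ⊕ 1 ⊕ 1 = 7.

7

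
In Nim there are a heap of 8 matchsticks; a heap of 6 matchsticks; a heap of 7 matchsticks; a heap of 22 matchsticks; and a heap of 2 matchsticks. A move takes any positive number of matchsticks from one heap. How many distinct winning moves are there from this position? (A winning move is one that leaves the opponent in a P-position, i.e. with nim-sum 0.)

In binary:
  01000  (8)
  00110  (6)
  00111  (7)
  10110  (22)
  00010  (2)
  -----
  11101  (29)
The overall nim-sum is X = 29. A heap of size p has a winning move iff p XOR X < p (reduce it to p XOR X).
  8: 8 XOR 29 = 21 ≥ 8 — no move.
  6: 6 XOR 29 = 27 ≥ 6 — no move.
  7: 7 XOR 29 = 26 ≥ 7 — no move.
  22: 22 XOR 29 = 11 < 22 — winning move (to 11).
  2: 2 XOR 29 = 31 ≥ 2 — no move.
That gives 1 winning move.

1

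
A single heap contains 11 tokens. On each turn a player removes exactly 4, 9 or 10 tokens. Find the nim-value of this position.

Build the Grundy sequence with g(k) = mex{g(k−s) : s ∈ {4, 9, 10}, s ≤ k}:
g(0) = mex{} = 0
g(1) = mex{} = 0
g(2) = mex{} = 0
g(3) = mex{} = 0
g(4) = mex{0} = 1
g(5) = mex{0} = 1
g(6) = mex{0} = 1
g(7) = mex{0} = 1
g(8) = mex{1} = 0
g(9) = mex{0,1} = 2
g(10) = mex{0,1} = 2
g(11) = mex{0,1} = 2
So g(11) = 2.

2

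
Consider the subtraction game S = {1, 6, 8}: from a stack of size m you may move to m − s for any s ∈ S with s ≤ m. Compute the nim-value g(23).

Compute g(0), g(1), … for moves {1, 6, 8}:
k:     0  1  2  3  4  5  6  7  8  9 10 11 12 13 14 15 16 17 18 19 20 21 22 23
g(k):  0  1  0  1  0  1  2  0  1  0  1  0  1  2  0  1  0  1  0  1  2  0  1  0
So g(23) = 0.

0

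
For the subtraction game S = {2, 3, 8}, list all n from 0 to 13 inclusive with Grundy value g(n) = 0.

Grundy values for subtraction set {2, 3, 8}:
k:     0  1  2  3  4  5  6  7  8  9 10 11 12 13
g(k):  0  0  1  1  2  0  0  1  1  2  0  0  1  1
The P-positions (g = 0) in 0..13 are 0, 1, 5, 6, 10, 11.

0, 1, 5, 6, 10, 11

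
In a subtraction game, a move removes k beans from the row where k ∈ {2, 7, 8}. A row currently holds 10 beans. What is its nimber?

Build the Grundy sequence with g(k) = mex{g(k−s) : s ∈ {2, 7, 8}, s ≤ k}:
k:     0  1  2  3  4  5  6  7  8  9 10
g(k):  0  0  1  1  0  0  1  1  2  2  0
So g(10) = 0.

0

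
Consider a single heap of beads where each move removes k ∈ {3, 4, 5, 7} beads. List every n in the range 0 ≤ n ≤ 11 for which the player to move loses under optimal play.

0, 1, 2, 10, 11

Grundy values for subtraction set {3, 4, 5, 7}:
g(0) = mex{} = 0
g(1) = mex{} = 0
g(2) = mex{} = 0
g(3) = mex{0} = 1
g(4) = mex{0} = 1
g(5) = mex{0} = 1
g(6) = mex{0,1} = 2
g(7) = mex{0,1} = 2
g(8) = mex{0,1} = 2
g(9) = mex{0,1,2} = 3
g(10) = mex{1,2} = 0
g(11) = mex{1,2} = 0
The P-positions (g = 0) in 0..11 are 0, 1, 2, 10, 11.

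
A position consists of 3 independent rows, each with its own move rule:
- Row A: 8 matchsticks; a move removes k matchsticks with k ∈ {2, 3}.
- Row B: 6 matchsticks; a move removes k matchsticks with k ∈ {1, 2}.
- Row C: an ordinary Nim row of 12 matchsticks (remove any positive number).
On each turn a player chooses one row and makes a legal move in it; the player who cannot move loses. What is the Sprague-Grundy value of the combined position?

13

For row A, compute g(0), g(1), … with moves {2, 3}:
g(0) = mex{} = 0
g(1) = mex{} = 0
g(2) = mex{0} = 1
g(3) = mex{0} = 1
g(4) = mex{0,1} = 2
g(5) = mex{1} = 0
g(6) = mex{1,2} = 0
g(7) = mex{0,2} = 1
g(8) = mex{0} = 1
So g(8) = 1.
Build the Grundy sequence for row B with g(k) = mex{g(k−s) : s ∈ {1, 2}, s ≤ k}:
g(0) = mex{} = 0
g(1) = mex{0} = 1
g(2) = mex{0,1} = 2
g(3) = mex{1,2} = 0
g(4) = mex{0,2} = 1
g(5) = mex{0,1} = 2
g(6) = mex{1,2} = 0
So g(6) = 0.
Row C is a plain Nim row of size 12, so its Grundy value is 12.
By the Sprague-Grundy theorem, the Grundy value of a sum of independent games is the XOR of the component values.
Combined value = 1 XOR 0 XOR 12 = 13.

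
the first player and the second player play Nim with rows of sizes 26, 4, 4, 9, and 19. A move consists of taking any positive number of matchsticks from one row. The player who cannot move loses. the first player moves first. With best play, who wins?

the second player wins

Compute the nim-sum pairwise:
26 ⊕ 4 = 30
30 ⊕ 4 = 26
26 ⊕ 9 = 19
19 ⊕ 19 = 0
The nim-sum is 0, so this is a P-position: the player to move is in a losing position under optimal play; the first player is about to move from it and so loses — the second player wins.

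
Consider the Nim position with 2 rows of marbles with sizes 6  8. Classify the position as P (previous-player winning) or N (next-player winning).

N-position

Compute the nim-sum pairwise:
6 ⊕ 8 = 14
The nim-sum is 14 ≠ 0, so this is an N-position: the player to move can win.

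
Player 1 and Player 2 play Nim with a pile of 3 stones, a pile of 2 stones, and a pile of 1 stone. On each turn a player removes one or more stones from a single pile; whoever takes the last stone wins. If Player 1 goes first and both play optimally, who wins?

Player 2 wins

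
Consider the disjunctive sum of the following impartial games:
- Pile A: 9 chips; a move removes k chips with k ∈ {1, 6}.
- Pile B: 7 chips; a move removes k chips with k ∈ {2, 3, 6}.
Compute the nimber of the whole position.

1

Grundy values for pile A (subtraction set {1, 6}):
k:     0  1  2  3  4  5  6  7  8  9
g(k):  0  1  0  1  0  1  2  0  1  0
So g(9) = 0.
Grundy values for pile B (subtraction set {2, 3, 6}):
g(0) = mex{} = 0
g(1) = mex{} = 0
g(2) = mex{0} = 1
g(3) = mex{0} = 1
g(4) = mex{0,1} = 2
g(5) = mex{1} = 0
g(6) = mex{0,1,2} = 3
g(7) = mex{0,2} = 1
So g(7) = 1.
By the Sprague-Grundy theorem, the Grundy value of a sum of independent games is the XOR of the component values.
Combined value = 0 ⊕ 1 = 1.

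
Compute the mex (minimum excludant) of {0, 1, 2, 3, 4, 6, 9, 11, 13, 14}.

The values 0, 1, 2, 3, 4 are all present; 5 is the first non-negative integer missing from the set.

5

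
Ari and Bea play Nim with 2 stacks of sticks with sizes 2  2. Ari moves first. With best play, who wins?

Bea wins

Compute the nim-sum pairwise:
2 ⊕ 2 = 0
The nim-sum is 0, so this is a P-position: the player to move is in a losing position under optimal play; Ari is about to move from it and so loses — Bea wins.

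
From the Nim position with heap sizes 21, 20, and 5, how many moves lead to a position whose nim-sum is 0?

Compute the nim-sum pairwise:
21 ⊕ 20 = 1
1 ⊕ 5 = 4
The overall nim-sum is X = 4. A heap of size p has a winning move iff p XOR X < p (reduce it to p XOR X).
  21: 21 XOR 4 = 17 < 21 — winning move (to 17).
  20: 20 XOR 4 = 16 < 20 — winning move (to 16).
  5: 5 XOR 4 = 1 < 5 — winning move (to 1).
That gives 3 winning moves.

3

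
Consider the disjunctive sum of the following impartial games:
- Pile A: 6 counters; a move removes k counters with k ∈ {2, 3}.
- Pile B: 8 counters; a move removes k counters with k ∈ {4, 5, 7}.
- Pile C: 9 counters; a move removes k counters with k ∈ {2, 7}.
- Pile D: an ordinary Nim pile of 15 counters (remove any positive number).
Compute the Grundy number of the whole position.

13

Build the Grundy sequence for pile A with g(k) = mex{g(k−s) : s ∈ {2, 3}, s ≤ k}:
g(0) = mex{} = 0
g(1) = mex{} = 0
g(2) = mex{0} = 1
g(3) = mex{0} = 1
g(4) = mex{0,1} = 2
g(5) = mex{1} = 0
g(6) = mex{1,2} = 0
So g(6) = 0.
Build the Grundy sequence for pile B with g(k) = mex{g(k−s) : s ∈ {4, 5, 7}, s ≤ k}:
k:     0  1  2  3  4  5  6  7  8
g(k):  0  0  0  0  1  1  1  1  2
So g(8) = 2.
For pile C, compute g(0), g(1), … with moves {2, 7}:
k:     0  1  2  3  4  5  6  7  8  9
g(k):  0  0  1  1  0  0  1  1  2  0
So g(9) = 0.
Pile D is a plain Nim pile of size 15, so its Grundy value is 15.
By the Sprague-Grundy theorem, the Grundy value of a sum of independent games is the XOR of the component values.
Combined value = 0 XOR 2 XOR 0 XOR 15 = 13.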